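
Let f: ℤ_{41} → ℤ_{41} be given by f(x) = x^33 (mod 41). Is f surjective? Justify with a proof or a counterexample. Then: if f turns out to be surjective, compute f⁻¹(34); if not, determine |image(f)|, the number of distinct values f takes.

11

Since 41 is prime, the nonzero elements of ℤ_{41} form a cyclic group of order 40.
As gcd(33, 40) = 1, raising to the 33rd power is a bijection on this group: if x_1^33 ≡ x_2^33 then (x_1x_2^{−1})^33 = 1, and the only element of order dividing gcd(33, 40) = 1 is 1, so x_1 = x_2.
With f(0) = 0 this makes f injective on all of ℤ_{41}, hence bijective (finite equal-size domain and codomain). In particular f is surjective.
Since f is surjective, we find the preimage of 34. The inverse of x ↦ x^33 on (ℤ_{41})^× is x ↦ x^17, because 33·17 = 561 = 14·40 + 1 ≡ 1 (mod 40) and x^{40} = 1 for x ≠ 0 (Fermat). So f⁻¹(34) = 34^17 mod 41.
Repeated squaring mod 41: 34^1 ≡ 34, 34^2 ≡ 34² = 1156 ≡ 8, 34^4 ≡ 8² = 64 ≡ 23, 34^8 ≡ 23² = 529 ≡ 37, 34^16 ≡ 37² = 1369 ≡ 16. Since 17 = 16 + 1, 34^17 ≡ 16·34: 16·34 = 544 ≡ 11. So 34^17 ≡ 11 (mod 41).
Hence f⁻¹(34) = 11.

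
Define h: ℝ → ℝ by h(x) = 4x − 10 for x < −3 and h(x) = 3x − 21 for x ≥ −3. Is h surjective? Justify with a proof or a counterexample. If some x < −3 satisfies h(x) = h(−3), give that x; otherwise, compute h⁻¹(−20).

-5

Both pieces are strictly increasing (slopes 4 and 3), so each is injective on its own interval.
The left piece maps (−∞, −3) onto (−∞, −22); the right piece maps [−3, ∞) onto [−30, ∞).
The union (−∞, −22) ∪ [−30, ∞) covers ℝ, so h is surjective.
For the follow-up: the images overlap, so an x < −3 with h(x) = h(−3) exists. h(−3) = −30; solving 4x − 10 = −30 for x < −3 gives x = (−30 + 10)/4 = −5.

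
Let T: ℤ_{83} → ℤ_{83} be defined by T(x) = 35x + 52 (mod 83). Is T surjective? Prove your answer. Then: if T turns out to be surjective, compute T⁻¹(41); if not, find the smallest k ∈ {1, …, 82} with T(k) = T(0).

Since gcd(35, 83) = 1, 35 is invertible modulo 83. Euclid's algorithm: 83 = 2·35 + 13, 35 = 2·13 + 9, 13 = 1·9 + 4, 9 = 2·4 + 1; back-substituting gives 1 = 19·35 − 8·83, so 35⁻¹ ≡ 19 (mod 83).
For any y ∈ ℤ_{83}, x = 19(y − 52) mod 83 satisfies T(x) = 35·19(y − 52) + 52 ≡ y (since 35·19 ≡ 1 mod 83). So every y has a preimage.
Thus T is surjective.
Since T is surjective, we compute T⁻¹(41): solve 35x + 52 ≡ 41 (mod 83), i.e. 35x ≡ 72 (mod 83).
Multiplying by 35⁻¹ = 19 gives x ≡ 19·72 = 1368 = 16·83 + 40 ≡ 40 (mod 83).
Check: T(40) = 35·40 + 52 = 1452 = 17·83 + 41 ≡ 41 (mod 83).

40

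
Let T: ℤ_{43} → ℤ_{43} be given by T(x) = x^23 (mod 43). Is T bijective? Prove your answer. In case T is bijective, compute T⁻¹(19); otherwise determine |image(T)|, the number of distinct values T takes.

Since 43 is prime, the nonzero elements of ℤ_{43} form a cyclic group of order 42.
As gcd(23, 42) = 1, raising to the 23rd power is a bijection on this group: if x_1^23 ≡ x_2^23 then (x_1x_2^{−1})^23 = 1, and the only element of order dividing gcd(23, 42) = 1 is 1, so x_1 = x_2.
With T(0) = 0 this makes T injective on all of ℤ_{43}, hence bijective (finite equal-size domain and codomain). In particular T is bijective.
Since T is bijective, we find the preimage of 19. The inverse of x ↦ x^23 on (ℤ_{43})^× is x ↦ x^11, because 23·11 = 253 = 6·42 + 1 ≡ 1 (mod 42) and x^{42} = 1 for x ≠ 0 (Fermat). So T⁻¹(19) = 19^11 mod 43.
Repeated squaring mod 43: 19^1 ≡ 19, 19^2 ≡ 19² = 361 ≡ 17, 19^4 ≡ 17² = 289 ≡ 31, 19^8 ≡ 31² = 961 ≡ 15. Since 11 = 8 + 2 + 1, 19^11 ≡ 15·17·19: 15·17 = 255 ≡ 40, then 40·19 = 760 ≡ 29. So 19^11 ≡ 29 (mod 43).
Hence T⁻¹(19) = 29.

29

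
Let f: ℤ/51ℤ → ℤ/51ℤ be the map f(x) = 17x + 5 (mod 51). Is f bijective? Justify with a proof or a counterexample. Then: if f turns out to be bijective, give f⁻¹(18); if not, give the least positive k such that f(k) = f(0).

We have gcd(17, 51) = 17 > 1. Taking u = 0 and v = 3: f(0) = 5 and f(3) = 17·3 + 5 = 56 ≡ 5 (mod 51).
So f(0) = f(3) while 0 ≠ 3, thus f is not injective, hence not bijective.
Since f is not bijective, we find the least positive k with f(k) = f(0): this means 17k ≡ 0 (mod 51), i.e. 51 ∣ 17k. Since gcd(17, 51) = 17, dividing through by 17 this holds exactly when 3 ∣ k.
The smallest positive such k is 3.

3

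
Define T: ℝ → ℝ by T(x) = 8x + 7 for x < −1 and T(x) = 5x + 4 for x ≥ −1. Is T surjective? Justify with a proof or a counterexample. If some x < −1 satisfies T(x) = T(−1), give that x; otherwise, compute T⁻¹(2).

Both pieces are strictly increasing (slopes 8 and 5), so each is injective on its own interval.
The left piece maps (−∞, −1) onto (−∞, −1); the right piece maps [−1, ∞) onto [−1, ∞).
These images together cover ℝ, so T is surjective.
Because the two images are disjoint, no x < −1 has T(x) = T(−1), so we compute T⁻¹(2): 2 lies in [−1, ∞), so solve 5x + 4 = 2: x = (2 − 4)/5 = −2/5.

-2/5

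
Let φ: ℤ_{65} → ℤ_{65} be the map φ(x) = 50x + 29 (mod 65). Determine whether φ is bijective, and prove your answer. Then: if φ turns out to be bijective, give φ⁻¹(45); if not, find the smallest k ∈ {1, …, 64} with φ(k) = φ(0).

13

By definition, φ is injective when φ(s) = φ(t) forces s = t.
We have gcd(50, 65) = 5 > 1. Taking s = 0 and t = 13: φ(0) = 29 and φ(13) = 50·13 + 29 = 679 ≡ 29 (mod 65).
So φ(0) = φ(13) while 0 ≠ 13, therefore φ is not injective, hence not bijective.
Since φ is not bijective, we find the least positive k with φ(k) = φ(0): this means 50k ≡ 0 (mod 65), i.e. 65 ∣ 50k. Since gcd(50, 65) = 5, dividing through by 5 this holds exactly when 13 ∣ 10k, and as gcd(10, 13) = 1, exactly when 13 ∣ k.
The smallest positive such k is 13.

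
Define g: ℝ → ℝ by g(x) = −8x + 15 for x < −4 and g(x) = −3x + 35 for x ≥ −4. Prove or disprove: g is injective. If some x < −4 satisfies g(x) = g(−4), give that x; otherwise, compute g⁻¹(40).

Both pieces are strictly decreasing (slopes −8 and −3), so each is injective on its own interval.
The left piece maps (−∞, −4) onto (47, ∞); the right piece maps [−4, ∞) onto (−∞, 47].
These images are disjoint, so no value is attained by both pieces. Thus g is injective.
Because the two images are disjoint, no x < −4 has g(x) = g(−4), so we compute g⁻¹(40): 40 lies in (−∞, 47], so solve −3x + 35 = 40: x = (40 − 35)/(−3) = −5/3.

-5/3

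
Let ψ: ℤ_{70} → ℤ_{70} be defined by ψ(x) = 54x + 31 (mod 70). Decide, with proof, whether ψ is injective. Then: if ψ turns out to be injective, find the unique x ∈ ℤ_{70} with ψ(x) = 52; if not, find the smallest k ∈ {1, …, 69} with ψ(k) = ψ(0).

35

We have gcd(54, 70) = 2 > 1. Taking x_1 = 0 and x_2 = 35: ψ(0) = 31 and ψ(35) = 54·35 + 31 = 1921 ≡ 31 (mod 70).
So ψ(0) = ψ(35) while 0 ≠ 35, therefore ψ is not injective.
Since ψ is not injective, we find the least positive k with ψ(k) = ψ(0): this means 54k ≡ 0 (mod 70), i.e. 70 ∣ 54k. Since gcd(54, 70) = 2, dividing through by 2 this holds exactly when 35 ∣ 27k, and as gcd(27, 35) = 1, exactly when 35 ∣ k.
The smallest positive such k is 35.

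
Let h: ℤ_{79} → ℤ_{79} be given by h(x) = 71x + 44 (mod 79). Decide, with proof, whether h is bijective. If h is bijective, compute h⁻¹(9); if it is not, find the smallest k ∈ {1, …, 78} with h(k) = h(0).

34

Suppose h(u) = h(v) in ℤ_{79}. Then 71u + 44 ≡ 71v + 44 (mod 79), so 71(u − v) ≡ 0 (mod 79).
Since gcd(71, 79) = 1, 71 is invertible modulo 79, hence u − v ≡ 0 (mod 79), i.e. u = v.
We now compute 71⁻¹ mod 79 explicitly. Euclid's algorithm: 79 = 1·71 + 8, 71 = 8·8 + 7, 8 = 1·7 + 1; back-substituting gives 1 = 69·71 − 62·79, so 71⁻¹ ≡ 69 (mod 79).
Then y ↦ 69(y − 44) is a two-sided inverse to h, so every y ∈ ℤ_{79} has a preimage.
So h is bijective.
Since h is bijective, we find h⁻¹(9): we need 71x ≡ 9 − 44 ≡ 44 (mod 79). Using 71⁻¹ = 69: x ≡ 69·44 = 3036 = 38·79 + 34, so x = 34.
Check: h(34) = 71·34 + 44 = 2458 = 31·79 + 9 ≡ 9 (mod 79).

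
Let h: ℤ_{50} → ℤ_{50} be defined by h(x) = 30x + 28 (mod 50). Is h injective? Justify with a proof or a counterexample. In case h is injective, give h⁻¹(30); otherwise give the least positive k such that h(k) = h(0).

We have gcd(30, 50) = 10 > 1. Taking s = 0 and t = 5: h(0) = 28 and h(5) = 30·5 + 28 = 178 ≡ 28 (mod 50).
So h(0) = h(5) while 0 ≠ 5, therefore h is not injective.
Since h is not injective, we find the least positive k with h(k) = h(0): this means 30k ≡ 0 (mod 50), i.e. 50 ∣ 30k. Since gcd(30, 50) = 10, dividing through by 10 this holds exactly when 5 ∣ 3k, and as gcd(3, 5) = 1, exactly when 5 ∣ k.
The smallest positive such k is 5.

5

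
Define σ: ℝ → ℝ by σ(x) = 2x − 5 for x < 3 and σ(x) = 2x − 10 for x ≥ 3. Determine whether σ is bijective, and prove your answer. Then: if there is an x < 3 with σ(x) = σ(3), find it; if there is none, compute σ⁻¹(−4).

1/2

Both pieces are strictly increasing (slopes 2 and 2), so each is injective on its own interval.
The left piece maps (−∞, 3) onto (−∞, 1); the right piece maps [3, ∞) onto [−4, ∞).
These images overlap. In particular σ(3) = −4 (right piece), and solving 2x − 5 = −4 on the left piece gives x = 1/2 < 3.
So σ(1/2) = σ(3) with 1/2 ≠ 3, and σ is not injective, hence not bijective. This x = 1/2 is the requested value below 3.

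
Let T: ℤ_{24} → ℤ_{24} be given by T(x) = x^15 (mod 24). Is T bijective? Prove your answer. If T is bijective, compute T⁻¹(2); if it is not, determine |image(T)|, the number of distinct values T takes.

T(0) = 0^15 = 0.
T(6): Repeated squaring mod 24: 6^1 ≡ 6, 6^2 ≡ 6² = 36 ≡ 12, 6^4 ≡ 12² = 144 ≡ 0, 6^8 ≡ 0² = 0. Since 15 = 8 + 4 + 2 + 1, 6^15 ≡ 0·0·12·6: 0·0 = 0, then 0·12 = 0, then 0·6 = 0. So 6^15 ≡ 0 (mod 24).
So T(0) = T(6) = 0 while 0 ≠ 6, therefore T is not injective, hence not bijective.
Since T is not bijective, we determine |image(T)|. Computing x^15 mod 24 for each x (by repeated squaring, reducing mod 24 at every step), the values T(0), T(1), …, T(23) are: 0, 1, 8, 3, 16, 5, 0, 7, 8, 9, 16, 11, 0, 13, 8, 15, 16, 17, 0, 19, 8, 21, 16, 23.
The distinct values are {0, 1, 3, 5, 7, 8, 9, 11, 13, 15, 16, 17, 19, 21, 23}; there are 15 of them.

15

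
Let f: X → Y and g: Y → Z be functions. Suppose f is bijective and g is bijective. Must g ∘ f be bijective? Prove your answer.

Injectivity: if g(f(x_1)) = g(f(x_2)) then f(x_1) = f(x_2) (g injective) so x_1 = x_2 (f injective).
Surjectivity: for c ∈ Z pick b with g(b) = c, then a with f(a) = b; then (g ∘ f)(a) = c.
Thus g ∘ f is bijective.

bijective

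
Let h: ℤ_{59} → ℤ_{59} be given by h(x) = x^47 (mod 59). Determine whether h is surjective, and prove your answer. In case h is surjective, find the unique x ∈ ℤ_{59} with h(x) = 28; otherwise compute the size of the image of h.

Since 59 is prime, the nonzero elements of ℤ_{59} form a cyclic group of order 58.
As gcd(47, 58) = 1, raising to the 47th power is a bijection on this group: if a^47 ≡ b^47 then (ab^{−1})^47 = 1, and the only element of order dividing gcd(47, 58) = 1 is 1, so a = b.
With h(0) = 0 this makes h injective on all of ℤ_{59}, hence bijective (finite equal-size domain and codomain). In particular h is surjective.
Since h is surjective, we find the preimage of 28. The inverse of x ↦ x^47 on (ℤ_{59})^× is x ↦ x^21, because 47·21 = 987 = 17·58 + 1 ≡ 1 (mod 58) and x^{58} = 1 for x ≠ 0 (Fermat). So h⁻¹(28) = 28^21 mod 59.
Repeated squaring mod 59: 28^1 ≡ 28, 28^2 ≡ 28² = 784 ≡ 17, 28^4 ≡ 17² = 289 ≡ 53, 28^8 ≡ 53² = 2809 ≡ 36, 28^16 ≡ 36² = 1296 ≡ 57. Since 21 = 16 + 4 + 1, 28^21 ≡ 57·53·28: 57·53 = 3021 ≡ 12, then 12·28 = 336 ≡ 41. So 28^21 ≡ 41 (mod 59).
Hence h⁻¹(28) = 41.

41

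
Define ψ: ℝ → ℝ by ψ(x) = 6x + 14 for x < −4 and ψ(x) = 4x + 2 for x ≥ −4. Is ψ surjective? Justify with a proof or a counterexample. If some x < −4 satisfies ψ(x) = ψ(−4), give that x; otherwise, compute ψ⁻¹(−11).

-14/3

Both pieces are strictly increasing (slopes 6 and 4), so each is injective on its own interval.
The left piece maps (−∞, −4) onto (−∞, −10); the right piece maps [−4, ∞) onto [−14, ∞).
The union (−∞, −10) ∪ [−14, ∞) covers ℝ, so ψ is surjective.
For the follow-up: the images overlap, so an x < −4 with ψ(x) = ψ(−4) exists. ψ(−4) = −14; solving 6x + 14 = −14 for x < −4 gives x = (−14 − 14)/6 = −14/3.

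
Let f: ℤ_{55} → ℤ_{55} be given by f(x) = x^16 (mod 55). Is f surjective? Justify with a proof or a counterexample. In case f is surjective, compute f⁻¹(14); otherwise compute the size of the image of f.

f(4): Repeated squaring mod 55: 4^1 ≡ 4, 4^2 ≡ 4² = 16, 4^4 ≡ 16² = 256 ≡ 36, 4^8 ≡ 36² = 1296 ≡ 31, 4^16 ≡ 31² = 961 ≡ 26. So 4^16 ≡ 26 (mod 55).
f(7): Repeated squaring mod 55: 7^1 ≡ 7, 7^2 ≡ 7² = 49, 7^4 ≡ 49² = 2401 ≡ 36, 7^8 ≡ 36² = 1296 ≡ 31, 7^16 ≡ 31² = 961 ≡ 26. So 7^16 ≡ 26 (mod 55).
So f(4) = f(7) = 26 while 4 ≠ 7, so f is not injective.
A non-injective map from the 55-element set ℤ_{55} to itself takes at most 54 distinct values, so it cannot be surjective. Thus f is not surjective.
Since f is not surjective, we determine |image(f)|. Computing x^16 mod 55 for each x (by repeated squaring, reducing mod 55 at every step), the values f(0), f(1), …, f(54) are: 0, 1, 31, 36, 26, 5, 16, 26, 36, 31, 45, 11, 1, 31, 36, 15, 16, 16, 26, 36, 20, 1, 11, 1, 31, 25, 26, 16, 16, 26, 25, 31, 1, 11, 1, 20, 36, 26, 16, 16, 15, 36, 31, 1, 11, 45, 31, 36, 26, 16, 5, 26, 36, 31, 1.
The distinct values are {0, 1, 5, 11, 15, 16, 20, 25, 26, 31, 36, 45}; there are 12 of them.

12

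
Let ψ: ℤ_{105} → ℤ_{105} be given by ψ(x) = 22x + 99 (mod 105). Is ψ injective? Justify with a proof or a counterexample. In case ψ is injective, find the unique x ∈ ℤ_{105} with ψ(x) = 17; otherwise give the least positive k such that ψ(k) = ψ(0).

By definition, ψ is injective if ψ(x_1) = ψ(x_2) implies x_1 = x_2.
Suppose ψ(x_1) = ψ(x_2) in ℤ_{105}. Then 22x_1 + 99 ≡ 22x_2 + 99 (mod 105), therefore 22(x_1 − x_2) ≡ 0 (mod 105).
Since gcd(22, 105) = 1, 22 is invertible modulo 105, hence x_1 − x_2 ≡ 0 (mod 105), i.e. x_1 = x_2.
So ψ is injective.
We now compute 22⁻¹ mod 105 explicitly. Euclid's algorithm: 105 = 4·22 + 17, 22 = 1·17 + 5, 17 = 3·5 + 2, 5 = 2·2 + 1; back-substituting gives 1 = 43·22 − 9·105, so 22⁻¹ ≡ 43 (mod 105).
Since ψ is injective, we compute ψ⁻¹(17): solve 22x + 99 ≡ 17 (mod 105), i.e. 22x ≡ 23 (mod 105).
Multiplying by 22⁻¹ = 43 gives x ≡ 43·23 = 989 = 9·105 + 44 ≡ 44 (mod 105).
Check: ψ(44) = 22·44 + 99 = 1067 = 10·105 + 17 ≡ 17 (mod 105).

44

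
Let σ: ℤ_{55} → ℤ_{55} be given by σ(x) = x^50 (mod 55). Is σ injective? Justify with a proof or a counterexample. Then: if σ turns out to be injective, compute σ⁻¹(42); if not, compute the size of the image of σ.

6

σ(2): Repeated squaring mod 55: 2^1 ≡ 2, 2^2 ≡ 2² = 4, 2^4 ≡ 4² = 16, 2^8 ≡ 16² = 256 ≡ 36, 2^16 ≡ 36² = 1296 ≡ 31, 2^32 ≡ 31² = 961 ≡ 26. Since 50 = 32 + 16 + 2, 2^50 ≡ 26·31·4: 26·31 = 806 ≡ 36, then 36·4 = 144 ≡ 34. So 2^50 ≡ 34 (mod 55).
σ(3): Repeated squaring mod 55: 3^1 ≡ 3, 3^2 ≡ 3² = 9, 3^4 ≡ 9² = 81 ≡ 26, 3^8 ≡ 26² = 676 ≡ 16, 3^16 ≡ 16² = 256 ≡ 36, 3^32 ≡ 36² = 1296 ≡ 31. Since 50 = 32 + 16 + 2, 3^50 ≡ 31·36·9: 31·36 = 1116 ≡ 16, then 16·9 = 144 ≡ 34. So 3^50 ≡ 34 (mod 55).
So σ(2) = σ(3) = 34 while 2 ≠ 3, therefore σ is not injective.
Since σ is not injective, we determine |image(σ)|. Computing x^50 mod 55 for each x (by repeated squaring, reducing mod 55 at every step), the values σ(0), σ(1), …, σ(54) are: 0, 1, 34, 34, 1, 45, 1, 34, 34, 1, 45, 11, 34, 34, 1, 45, 1, 34, 34, 1, 45, 1, 44, 34, 1, 45, 1, 34, 34, 1, 45, 1, 34, 44, 1, 45, 1, 34, 34, 1, 45, 1, 34, 34, 11, 45, 1, 34, 34, 1, 45, 1, 34, 34, 1.
The distinct values are {0, 1, 11, 34, 44, 45}; there are 6 of them.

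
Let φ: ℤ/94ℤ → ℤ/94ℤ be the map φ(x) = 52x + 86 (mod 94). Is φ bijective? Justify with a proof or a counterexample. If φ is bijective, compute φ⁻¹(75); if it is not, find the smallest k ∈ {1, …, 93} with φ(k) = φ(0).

47

We have gcd(52, 94) = 2 > 1. Taking a = 0 and b = 47: φ(0) = 86 and φ(47) = 52·47 + 86 = 2530 ≡ 86 (mod 94).
So φ(0) = φ(47) while 0 ≠ 47, hence φ is not injective, hence not bijective.
Since φ is not bijective, we find the least positive k with φ(k) = φ(0): this means 52k ≡ 0 (mod 94), i.e. 94 ∣ 52k. Since gcd(52, 94) = 2, dividing through by 2 this holds exactly when 47 ∣ 26k, and as gcd(26, 47) = 1, exactly when 47 ∣ k.
The smallest positive such k is 47.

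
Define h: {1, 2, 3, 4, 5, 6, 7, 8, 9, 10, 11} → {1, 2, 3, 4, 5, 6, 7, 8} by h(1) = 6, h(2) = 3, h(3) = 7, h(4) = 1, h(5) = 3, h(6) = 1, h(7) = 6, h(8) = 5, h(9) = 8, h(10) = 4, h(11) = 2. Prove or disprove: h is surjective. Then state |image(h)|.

8

Every element of the codomain has a preimage: 1 = h(4), 2 = h(11), 3 = h(2), 4 = h(10), 5 = h(8), 6 = h(1), 7 = h(3), 8 = h(9).
So h is surjective.
The image of h is {1, 2, 3, 4, 5, 6, 7, 8}, which has 8 elements.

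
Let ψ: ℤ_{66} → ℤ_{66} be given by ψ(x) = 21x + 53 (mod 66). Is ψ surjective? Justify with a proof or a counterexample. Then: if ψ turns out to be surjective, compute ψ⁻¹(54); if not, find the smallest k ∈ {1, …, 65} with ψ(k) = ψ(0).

22

By definition, ψ is surjective if every y in the codomain equals ψ(x) for some x in the domain.
Since gcd(21, 66) = 3, we have 21x ≡ 0 (mod 3) for all x, so ψ(x) ≡ 2 (mod 3).
But 0 ≢ 2 (mod 3), so 0 ∈ ℤ_{66} has no preimage. Thus ψ is not surjective.
Since ψ is not surjective, we find the least positive k with ψ(k) = ψ(0): this means 21k ≡ 0 (mod 66), i.e. 66 ∣ 21k. Since gcd(21, 66) = 3, dividing through by 3 this holds exactly when 22 ∣ 7k, and as gcd(7, 22) = 1, exactly when 22 ∣ k.
The smallest positive such k is 22.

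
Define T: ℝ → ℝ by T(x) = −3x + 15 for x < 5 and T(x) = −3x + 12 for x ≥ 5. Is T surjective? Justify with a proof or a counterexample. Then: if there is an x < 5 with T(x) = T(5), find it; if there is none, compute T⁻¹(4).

11/3

Both pieces are strictly decreasing (slopes −3 and −3), so each is injective on its own interval.
The left piece maps (−∞, 5) onto (0, ∞); the right piece maps [5, ∞) onto (−∞, −3].
The union (0, ∞) ∪ (−∞, −3] omits the interval between 0 and −3; in particular 0 has no preimage. So T is not surjective.
Because the two images are disjoint, no x < 5 has T(x) = T(5), so we compute T⁻¹(4): 4 lies in (0, ∞), so solve −3x + 15 = 4: x = (4 − 15)/(−3) = 11/3.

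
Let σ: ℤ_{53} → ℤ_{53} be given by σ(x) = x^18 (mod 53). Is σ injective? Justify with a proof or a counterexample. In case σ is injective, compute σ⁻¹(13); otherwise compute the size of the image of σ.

σ(26): Repeated squaring mod 53: 26^1 ≡ 26, 26^2 ≡ 26² = 676 ≡ 40, 26^4 ≡ 40² = 1600 ≡ 10, 26^8 ≡ 10² = 100 ≡ 47, 26^16 ≡ 47² = 2209 ≡ 36. Since 18 = 16 + 2, 26^18 ≡ 36·40: 36·40 = 1440 ≡ 9. So 26^18 ≡ 9 (mod 53).
σ(27): Repeated squaring mod 53: 27^1 ≡ 27, 27^2 ≡ 27² = 729 ≡ 40, 27^4 ≡ 40² = 1600 ≡ 10, 27^8 ≡ 10² = 100 ≡ 47, 27^16 ≡ 47² = 2209 ≡ 36. Since 18 = 16 + 2, 27^18 ≡ 36·40: 36·40 = 1440 ≡ 9. So 27^18 ≡ 9 (mod 53).
So σ(26) = σ(27) = 9 while 26 ≠ 27, hence σ is not injective.
Since σ is not injective, we determine |image(σ)|. Computing x^18 mod 53 for each x (by repeated squaring, reducing mod 53 at every step), the values σ(0), σ(1), …, σ(52) are: 0, 1, 6, 29, 36, 7, 15, 47, 4, 46, 42, 16, 37, 28, 17, 44, 24, 13, 11, 25, 40, 38, 43, 52, 10, 49, 9, 9, 49, 10, 52, 43, 38, 40, 25, 11, 13, 24, 44, 17, 28, 37, 16, 42, 46, 4, 47, 15, 7, 36, 29, 6, 1.
The distinct values are {0, 1, 4, 6, 7, 9, 10, 11, 13, 15, 16, 17, 24, 25, 28, 29, 36, 37, 38, 40, 42, 43, 44, 46, 47, 49, 52}; there are 27 of them.

27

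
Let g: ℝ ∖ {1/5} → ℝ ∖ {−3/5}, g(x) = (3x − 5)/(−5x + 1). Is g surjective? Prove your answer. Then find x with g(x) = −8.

For any y ≠ −3/5, solving y(−5x + 1) = 3x − 5 for x gives a well-defined x ≠ 1/5. So g is surjective.
Solving g(x) = −8: cross-multiplying gives 3x − 5 = −8(−5x + 1), which rearranges to −37x = −3, so x = 3/37.

3/37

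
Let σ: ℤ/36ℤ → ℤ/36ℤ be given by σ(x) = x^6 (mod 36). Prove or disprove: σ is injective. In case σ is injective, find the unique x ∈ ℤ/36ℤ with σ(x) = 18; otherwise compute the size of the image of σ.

4

σ(2): Repeated squaring mod 36: 2^1 ≡ 2, 2^2 ≡ 2² = 4, 2^4 ≡ 4² = 16. Since 6 = 4 + 2, 2^6 ≡ 16·4: 16·4 = 64 ≡ 28. So 2^6 ≡ 28 (mod 36).
σ(4): Repeated squaring mod 36: 4^1 ≡ 4, 4^2 ≡ 4² = 16, 4^4 ≡ 16² = 256 ≡ 4. Since 6 = 4 + 2, 4^6 ≡ 4·16: 4·16 = 64 ≡ 28. So 4^6 ≡ 28 (mod 36).
So σ(2) = σ(4) = 28 while 2 ≠ 4, so σ is not injective.
Since σ is not injective, we determine |image(σ)|. Computing x^6 mod 36 for each x (by repeated squaring, reducing mod 36 at every step), the values σ(0), σ(1), …, σ(35) are: 0, 1, 28, 9, 28, 1, 0, 1, 28, 9, 28, 1, 0, 1, 28, 9, 28, 1, 0, 1, 28, 9, 28, 1, 0, 1, 28, 9, 28, 1, 0, 1, 28, 9, 28, 1.
The distinct values are {0, 1, 9, 28}; there are 4 of them.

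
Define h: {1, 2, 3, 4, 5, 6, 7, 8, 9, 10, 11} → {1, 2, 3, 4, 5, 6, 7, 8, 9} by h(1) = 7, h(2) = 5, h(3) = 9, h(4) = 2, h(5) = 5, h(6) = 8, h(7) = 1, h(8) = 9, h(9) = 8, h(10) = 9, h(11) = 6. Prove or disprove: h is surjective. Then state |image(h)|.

No element maps to 3, so h is not surjective.
The image of h is {1, 2, 5, 6, 7, 8, 9}, which has 7 elements.

7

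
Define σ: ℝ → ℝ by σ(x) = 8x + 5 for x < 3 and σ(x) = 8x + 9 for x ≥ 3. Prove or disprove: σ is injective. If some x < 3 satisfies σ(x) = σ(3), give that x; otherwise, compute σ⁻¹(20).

15/8

Both pieces are strictly increasing (slopes 8 and 8), so each is injective on its own interval.
The left piece maps (−∞, 3) onto (−∞, 29); the right piece maps [3, ∞) onto [33, ∞).
These images are disjoint, so no value is attained by both pieces. Thus σ is injective.
Because the two images are disjoint, no x < 3 has σ(x) = σ(3), so we compute σ⁻¹(20): 20 lies in (−∞, 29), so solve 8x + 5 = 20: x = (20 − 5)/8 = 15/8.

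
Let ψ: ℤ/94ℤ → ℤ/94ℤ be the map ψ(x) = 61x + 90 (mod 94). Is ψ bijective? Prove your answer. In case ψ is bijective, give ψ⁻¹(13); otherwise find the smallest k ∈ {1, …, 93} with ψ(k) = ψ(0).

By definition, ψ is injective if ψ(x_1) = ψ(x_2) implies x_1 = x_2.
If ψ(x_1) = ψ(x_2), then 61x_1 ≡ 61x_2 (mod 94). Because gcd(61, 94) = 1, we may cancel 61 to get x_1 ≡ x_2 (mod 94).
We now compute 61⁻¹ mod 94 explicitly. Euclid's algorithm: 94 = 1·61 + 33, 61 = 1·33 + 28, 33 = 1·28 + 5, 28 = 5·5 + 3, 5 = 1·3 + 2, 3 = 1·2 + 1; back-substituting gives 1 = 37·61 − 24·94, so 61⁻¹ ≡ 37 (mod 94).
For any y ∈ ℤ/94ℤ, x = 37(y − 90) mod 94 satisfies ψ(x) = 61·37(y − 90) + 90 ≡ y (since 61·37 ≡ 1 mod 94). So every y has a preimage.
Therefore ψ is bijective.
Since ψ is bijective, we find ψ⁻¹(13): we need 61x ≡ 13 − 90 ≡ 17 (mod 94). Using 61⁻¹ = 37: x ≡ 37·17 = 629 = 6·94 + 65, so x = 65.
Check: ψ(65) = 61·65 + 90 = 4055 = 43·94 + 13 ≡ 13 (mod 94).

65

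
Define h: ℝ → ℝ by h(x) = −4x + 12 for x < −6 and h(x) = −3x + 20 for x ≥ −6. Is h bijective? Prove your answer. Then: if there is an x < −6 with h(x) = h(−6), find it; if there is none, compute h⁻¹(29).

-13/2

Both pieces are strictly decreasing (slopes −4 and −3), so each is injective on its own interval.
The left piece maps (−∞, −6) onto (36, ∞); the right piece maps [−6, ∞) onto (−∞, 38].
These images overlap. In particular h(−6) = 38 (right piece), and solving −4x + 12 = 38 on the left piece gives x = −13/2 < −6.
So h(−13/2) = h(−6) with −13/2 ≠ −6, and h is not injective, hence not bijective. This x = −13/2 is the requested value below −6.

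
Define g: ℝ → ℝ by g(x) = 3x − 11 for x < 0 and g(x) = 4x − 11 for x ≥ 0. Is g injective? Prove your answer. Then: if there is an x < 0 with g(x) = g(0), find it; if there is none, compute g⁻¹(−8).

3/4

Both pieces are strictly increasing (slopes 3 and 4), so each is injective on its own interval.
The left piece maps (−∞, 0) onto (−∞, −11); the right piece maps [0, ∞) onto [−11, ∞).
These images are disjoint, so no value is attained by both pieces. Hence g is injective.
Because the two images are disjoint, no x < 0 has g(x) = g(0), so we compute g⁻¹(−8): −8 lies in [−11, ∞), so solve 4x − 11 = −8: x = (−8 + 11)/4 = 3/4.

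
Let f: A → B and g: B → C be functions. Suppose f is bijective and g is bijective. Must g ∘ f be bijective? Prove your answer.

bijective

Injectivity: if g(f(u)) = g(f(v)) then f(u) = f(v) (g injective) so u = v (f injective).
Surjectivity: for c ∈ C pick b with g(b) = c, then a with f(a) = b; then (g ∘ f)(a) = c.
So g ∘ f is bijective.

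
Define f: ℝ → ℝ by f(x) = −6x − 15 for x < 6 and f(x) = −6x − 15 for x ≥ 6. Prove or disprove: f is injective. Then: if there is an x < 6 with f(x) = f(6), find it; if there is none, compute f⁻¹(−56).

41/6

Both pieces are strictly decreasing (slopes −6 and −6), so each is injective on its own interval.
The left piece maps (−∞, 6) onto (−51, ∞); the right piece maps [6, ∞) onto (−∞, −51].
These images are disjoint, so no value is attained by both pieces. Thus f is injective.
Because the two images are disjoint, no x < 6 has f(x) = f(6), so we compute f⁻¹(−56): −56 lies in (−∞, −51], so solve −6x − 15 = −56: x = (−56 + 15)/(−6) = 41/6.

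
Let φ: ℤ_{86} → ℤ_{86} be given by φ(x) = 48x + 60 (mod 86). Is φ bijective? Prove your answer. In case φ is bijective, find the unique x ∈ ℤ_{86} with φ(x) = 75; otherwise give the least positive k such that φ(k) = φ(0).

43

We have gcd(48, 86) = 2 > 1. Taking a = 0 and b = 43: φ(0) = 60 and φ(43) = 48·43 + 60 = 2124 ≡ 60 (mod 86).
So φ(0) = φ(43) while 0 ≠ 43, thus φ is not injective, hence not bijective.
Since φ is not bijective, we find the least positive k with φ(k) = φ(0): this means 48k ≡ 0 (mod 86), i.e. 86 ∣ 48k. Since gcd(48, 86) = 2, dividing through by 2 this holds exactly when 43 ∣ 24k, and as gcd(24, 43) = 1, exactly when 43 ∣ k.
The smallest positive such k is 43.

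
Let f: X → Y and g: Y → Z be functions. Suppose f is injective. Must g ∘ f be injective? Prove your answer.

No. Take X = Y = Z = {0, 1}, f = identity (injective), and g(x) = 0 for every x.
Then (g ∘ f)(0) = 0 = (g ∘ f)(1) with 0 ≠ 1, so g ∘ f is not injective.

not injective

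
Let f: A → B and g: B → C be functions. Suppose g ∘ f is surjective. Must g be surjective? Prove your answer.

surjective

Let c ∈ C. Since g ∘ f is surjective, some a ∈ A has g(f(a)) = c. Then b = f(a) ∈ B satisfies g(b) = c. So g is surjective.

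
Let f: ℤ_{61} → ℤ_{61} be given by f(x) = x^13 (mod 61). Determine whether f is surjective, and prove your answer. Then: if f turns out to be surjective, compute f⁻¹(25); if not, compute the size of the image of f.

12

Since 61 is prime, the nonzero elements of ℤ_{61} form a cyclic group of order 60.
As gcd(13, 60) = 1, raising to the 13th power is a bijection on this group: if u^13 ≡ v^13 then (uv^{−1})^13 = 1, and the only element of order dividing gcd(13, 60) = 1 is 1, so u = v.
With f(0) = 0 this makes f injective on all of ℤ_{61}, hence bijective (finite equal-size domain and codomain). In particular f is surjective.
Since f is surjective, we find the preimage of 25. The inverse of x ↦ x^13 on (ℤ_{61})^× is x ↦ x^37, because 13·37 = 481 = 8·60 + 1 ≡ 1 (mod 60) and x^{60} = 1 for x ≠ 0 (Fermat). So f⁻¹(25) = 25^37 mod 61.
Repeated squaring mod 61: 25^1 ≡ 25, 25^2 ≡ 25² = 625 ≡ 15, 25^4 ≡ 15² = 225 ≡ 42, 25^8 ≡ 42² = 1764 ≡ 56, 25^16 ≡ 56² = 3136 ≡ 25, 25^32 ≡ 25² = 625 ≡ 15. Since 37 = 32 + 4 + 1, 25^37 ≡ 15·42·25: 15·42 = 630 ≡ 20, then 20·25 = 500 ≡ 12. So 25^37 ≡ 12 (mod 61).
Hence f⁻¹(25) = 12.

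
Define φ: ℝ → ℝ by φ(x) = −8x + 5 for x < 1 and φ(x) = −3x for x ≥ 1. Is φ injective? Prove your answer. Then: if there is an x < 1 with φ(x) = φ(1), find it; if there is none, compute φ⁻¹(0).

Both pieces are strictly decreasing (slopes −8 and −3), so each is injective on its own interval.
The left piece maps (−∞, 1) onto (−3, ∞); the right piece maps [1, ∞) onto (−∞, −3].
These images are disjoint, so no value is attained by both pieces. Thus φ is injective.
Because the two images are disjoint, no x < 1 has φ(x) = φ(1), so we compute φ⁻¹(0): 0 lies in (−3, ∞), so solve −8x + 5 = 0: x = (0 − 5)/(−8) = 5/8.

5/8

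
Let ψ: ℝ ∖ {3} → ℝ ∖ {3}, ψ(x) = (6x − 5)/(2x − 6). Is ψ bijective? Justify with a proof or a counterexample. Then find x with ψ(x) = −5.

Suppose ψ(a) = ψ(b). Cross-multiplying: (6a − 5)(2b − 6) = (6b − 5)(2a − 6).
Expanding both sides and cancelling the symmetric terms leaves −26·(a − b) = 0. Since −26 ≠ 0, a = b. So ψ is injective.
For any y ≠ 3, solving y(2x − 6) = 6x − 5 for x gives a well-defined x ≠ 3. So ψ is surjective.
Therefore ψ is bijective.
Solving ψ(x) = −5: cross-multiplying gives 6x − 5 = −5(2x − 6), which rearranges to 16x = 35, so x = 35/16.

35/16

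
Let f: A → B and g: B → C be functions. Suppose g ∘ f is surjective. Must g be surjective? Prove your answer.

Let c ∈ C. Since g ∘ f is surjective, some a ∈ A has g(f(a)) = c. Then b = f(a) ∈ B satisfies g(b) = c. So g is surjective.

surjective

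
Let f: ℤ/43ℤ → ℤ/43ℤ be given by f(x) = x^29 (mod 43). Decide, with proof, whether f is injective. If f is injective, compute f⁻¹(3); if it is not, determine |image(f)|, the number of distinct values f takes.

Since 43 is prime, the nonzero elements of ℤ/43ℤ form a cyclic group of order 42.
As gcd(29, 42) = 1, raising to the 29th power is a bijection on this group: if x_1^29 ≡ x_2^29 then (x_1x_2^{−1})^29 = 1, and the only element of order dividing gcd(29, 42) = 1 is 1, so x_1 = x_2.
With f(0) = 0 this makes f injective on all of ℤ/43ℤ, hence bijective (finite equal-size domain and codomain). In particular f is injective.
Since f is injective, we find the preimage of 3. The inverse of x ↦ x^29 on (ℤ/43ℤ)^× is x ↦ x^29, because 29·29 = 841 = 20·42 + 1 ≡ 1 (mod 42) and x^{42} = 1 for x ≠ 0 (Fermat). So f⁻¹(3) = 3^29 mod 43.
Repeated squaring mod 43: 3^1 ≡ 3, 3^2 ≡ 3² = 9, 3^4 ≡ 9² = 81 ≡ 38, 3^8 ≡ 38² = 1444 ≡ 25, 3^16 ≡ 25² = 625 ≡ 23. Since 29 = 16 + 8 + 4 + 1, 3^29 ≡ 23·25·38·3: 23·25 = 575 ≡ 16, then 16·38 = 608 ≡ 6, then 6·3 = 18. So 3^29 ≡ 18 (mod 43).
Hence f⁻¹(3) = 18.

18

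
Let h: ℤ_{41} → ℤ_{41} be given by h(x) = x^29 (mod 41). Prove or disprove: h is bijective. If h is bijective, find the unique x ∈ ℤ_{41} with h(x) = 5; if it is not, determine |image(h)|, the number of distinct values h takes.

Since 41 is prime, the nonzero elements of ℤ_{41} form a cyclic group of order 40.
As gcd(29, 40) = 1, raising to the 29th power is a bijection on this group: if a^29 ≡ b^29 then (ab^{−1})^29 = 1, and the only element of order dividing gcd(29, 40) = 1 is 1, so a = b.
With h(0) = 0 this makes h injective on all of ℤ_{41}, hence bijective (finite equal-size domain and codomain). In particular h is bijective.
Since h is bijective, we find the preimage of 5. The inverse of x ↦ x^29 on (ℤ_{41})^× is x ↦ x^29, because 29·29 = 841 = 21·40 + 1 ≡ 1 (mod 40) and x^{40} = 1 for x ≠ 0 (Fermat). So h⁻¹(5) = 5^29 mod 41.
Repeated squaring mod 41: 5^1 ≡ 5, 5^2 ≡ 5² = 25, 5^4 ≡ 25² = 625 ≡ 10, 5^8 ≡ 10² = 100 ≡ 18, 5^16 ≡ 18² = 324 ≡ 37. Since 29 = 16 + 8 + 4 + 1, 5^29 ≡ 37·18·10·5: 37·18 = 666 ≡ 10, then 10·10 = 100 ≡ 18, then 18·5 = 90 ≡ 8. So 5^29 ≡ 8 (mod 41).
Hence h⁻¹(5) = 8.

8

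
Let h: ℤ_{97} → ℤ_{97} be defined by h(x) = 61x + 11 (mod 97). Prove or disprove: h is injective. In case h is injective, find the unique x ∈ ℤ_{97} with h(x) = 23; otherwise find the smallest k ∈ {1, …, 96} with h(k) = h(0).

Suppose h(s) = h(t) in ℤ_{97}. Then 61s + 11 ≡ 61t + 11 (mod 97), thus 61(s − t) ≡ 0 (mod 97).
Since gcd(61, 97) = 1, 61 is invertible modulo 97, so s − t ≡ 0 (mod 97), i.e. s = t.
Hence h is injective.
We now compute 61⁻¹ mod 97 explicitly. Euclid's algorithm: 97 = 1·61 + 36, 61 = 1·36 + 25, 36 = 1·25 + 11, 25 = 2·11 + 3, 11 = 3·3 + 2, 3 = 1·2 + 1; back-substituting gives 1 = 35·61 − 22·97, so 61⁻¹ ≡ 35 (mod 97).
Since h is injective, we find h⁻¹(23): we need 61x ≡ 23 − 11 ≡ 12 (mod 97). Using 61⁻¹ = 35: x ≡ 35·12 = 420 = 4·97 + 32, so x = 32.
Check: h(32) = 61·32 + 11 = 1963 = 20·97 + 23 ≡ 23 (mod 97).

32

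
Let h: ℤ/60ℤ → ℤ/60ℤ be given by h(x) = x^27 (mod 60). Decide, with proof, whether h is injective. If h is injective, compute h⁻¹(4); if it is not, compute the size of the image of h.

h(0) = 0^27 = 0.
h(30): Repeated squaring mod 60: 30^1 ≡ 30, 30^2 ≡ 30² = 900 ≡ 0, 30^4 ≡ 0² = 0, 30^8 ≡ 0² = 0, 30^16 ≡ 0² = 0. Since 27 = 16 + 8 + 2 + 1, 30^27 ≡ 0·0·0·30: 0·0 = 0, then 0·0 = 0, then 0·30 = 0. So 30^27 ≡ 0 (mod 60).
So h(0) = h(30) = 0 while 0 ≠ 30, so h is not injective.
Since h is not injective, we determine |image(h)|. Computing x^27 mod 60 for each x (by repeated squaring, reducing mod 60 at every step), the values h(0), h(1), …, h(59) are: 0, 1, 8, 27, 4, 5, 36, 43, 32, 9, 40, 11, 48, 37, 44, 15, 16, 53, 12, 19, 20, 21, 28, 47, 24, 25, 56, 3, 52, 29, 0, 31, 8, 57, 4, 35, 36, 13, 32, 39, 40, 41, 48, 7, 44, 45, 16, 23, 12, 49, 20, 51, 28, 17, 24, 55, 56, 33, 52, 59.
The distinct values are {0, 1, 3, 4, 5, 7, 8, 9, 11, 12, 13, 15, 16, 17, 19, 20, 21, 23, 24, 25, 27, 28, 29, 31, 32, 33, 35, 36, 37, 39, 40, 41, 43, 44, 45, 47, 48, 49, 51, 52, 53, 55, 56, 57, 59}; there are 45 of them.

45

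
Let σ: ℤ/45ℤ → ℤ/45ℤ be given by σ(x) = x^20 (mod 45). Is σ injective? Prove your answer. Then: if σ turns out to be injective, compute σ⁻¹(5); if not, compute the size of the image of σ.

σ(3): Repeated squaring mod 45: 3^1 ≡ 3, 3^2 ≡ 3² = 9, 3^4 ≡ 9² = 81 ≡ 36, 3^8 ≡ 36² = 1296 ≡ 36, 3^16 ≡ 36² = 1296 ≡ 36. Since 20 = 16 + 4, 3^20 ≡ 36·36: 36·36 = 1296 ≡ 36. So 3^20 ≡ 36 (mod 45).
σ(6): Repeated squaring mod 45: 6^1 ≡ 6, 6^2 ≡ 6² = 36, 6^4 ≡ 36² = 1296 ≡ 36, 6^8 ≡ 36² = 1296 ≡ 36, 6^16 ≡ 36² = 1296 ≡ 36. Since 20 = 16 + 4, 6^20 ≡ 36·36: 36·36 = 1296 ≡ 36. So 6^20 ≡ 36 (mod 45).
So σ(3) = σ(6) = 36 while 3 ≠ 6, so σ is not injective.
Since σ is not injective, we determine |image(σ)|. Computing x^20 mod 45 for each x (by repeated squaring, reducing mod 45 at every step), the values σ(0), σ(1), …, σ(44) are: 0, 1, 31, 36, 16, 25, 36, 31, 1, 36, 10, 31, 36, 16, 16, 0, 31, 1, 36, 1, 40, 36, 16, 16, 36, 40, 1, 36, 1, 31, 0, 16, 16, 36, 31, 10, 36, 1, 31, 36, 25, 16, 36, 31, 1.
The distinct values are {0, 1, 10, 16, 25, 31, 36, 40}; there are 8 of them.

8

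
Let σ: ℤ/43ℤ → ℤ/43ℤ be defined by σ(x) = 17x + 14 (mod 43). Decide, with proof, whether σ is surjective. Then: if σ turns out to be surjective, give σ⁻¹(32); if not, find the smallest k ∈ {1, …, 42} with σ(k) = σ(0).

39

Since gcd(17, 43) = 1, 17 is invertible modulo 43. Euclid's algorithm: 43 = 2·17 + 9, 17 = 1·9 + 8, 9 = 1·8 + 1; back-substituting gives 1 = 38·17 − 15·43, so 17⁻¹ ≡ 38 (mod 43).
Then y ↦ 38(y − 14) is a two-sided inverse to σ, so every y ∈ ℤ/43ℤ has a preimage.
Hence σ is surjective.
Since σ is surjective, we compute σ⁻¹(32): solve 17x + 14 ≡ 32 (mod 43), i.e. 17x ≡ 18 (mod 43).
Multiplying by 17⁻¹ = 38 gives x ≡ 38·18 = 684 = 15·43 + 39 ≡ 39 (mod 43).
Check: σ(39) = 17·39 + 14 = 677 = 15·43 + 32 ≡ 32 (mod 43).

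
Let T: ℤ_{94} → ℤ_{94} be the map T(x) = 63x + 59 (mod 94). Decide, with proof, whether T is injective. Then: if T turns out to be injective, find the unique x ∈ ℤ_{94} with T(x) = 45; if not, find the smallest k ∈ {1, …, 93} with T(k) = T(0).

52

Suppose T(u) = T(v) in ℤ_{94}. Then 63u + 59 ≡ 63v + 59 (mod 94), therefore 63(u − v) ≡ 0 (mod 94).
Since gcd(63, 94) = 1, 63 is invertible modulo 94, therefore u − v ≡ 0 (mod 94), i.e. u = v.
Thus T is injective.
We now compute 63⁻¹ mod 94 explicitly. Euclid's algorithm: 94 = 1·63 + 31, 63 = 2·31 + 1; back-substituting gives 1 = 3·63 − 2·94, so 63⁻¹ ≡ 3 (mod 94).
Since T is injective, we find T⁻¹(45): we need 63x ≡ 45 − 59 ≡ 80 (mod 94). Using 63⁻¹ = 3: x ≡ 3·80 = 240 = 2·94 + 52, so x = 52.
Check: T(52) = 63·52 + 59 = 3335 = 35·94 + 45 ≡ 45 (mod 94).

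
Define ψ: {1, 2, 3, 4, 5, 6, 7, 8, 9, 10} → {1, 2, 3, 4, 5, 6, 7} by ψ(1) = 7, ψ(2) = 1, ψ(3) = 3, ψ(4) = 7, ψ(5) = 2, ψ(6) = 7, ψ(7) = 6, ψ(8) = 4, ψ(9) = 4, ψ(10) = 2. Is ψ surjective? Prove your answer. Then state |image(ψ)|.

6

No element maps to 5, so ψ is not surjective.
The image of ψ is {1, 2, 3, 4, 6, 7}, which has 6 elements.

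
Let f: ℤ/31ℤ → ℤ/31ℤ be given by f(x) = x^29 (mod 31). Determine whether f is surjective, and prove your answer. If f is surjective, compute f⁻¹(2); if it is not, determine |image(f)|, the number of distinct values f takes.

Since 31 is prime, the nonzero elements of ℤ/31ℤ form a cyclic group of order 30.
As gcd(29, 30) = 1, raising to the 29th power is a bijection on this group: if u^29 ≡ v^29 then (uv^{−1})^29 = 1, and the only element of order dividing gcd(29, 30) = 1 is 1, so u = v.
With f(0) = 0 this makes f injective on all of ℤ/31ℤ, hence bijective (finite equal-size domain and codomain). In particular f is surjective.
Since f is surjective, we find the preimage of 2. The inverse of x ↦ x^29 on (ℤ/31ℤ)^× is x ↦ x^29, because 29·29 = 841 = 28·30 + 1 ≡ 1 (mod 30) and x^{30} = 1 for x ≠ 0 (Fermat). So f⁻¹(2) = 2^29 mod 31.
Repeated squaring mod 31: 2^1 ≡ 2, 2^2 ≡ 2² = 4, 2^4 ≡ 4² = 16, 2^8 ≡ 16² = 256 ≡ 8, 2^16 ≡ 8² = 64 ≡ 2. Since 29 = 16 + 8 + 4 + 1, 2^29 ≡ 2·8·16·2: 2·8 = 16, then 16·16 = 256 ≡ 8, then 8·2 = 16. So 2^29 ≡ 16 (mod 31).
Hence f⁻¹(2) = 16.

16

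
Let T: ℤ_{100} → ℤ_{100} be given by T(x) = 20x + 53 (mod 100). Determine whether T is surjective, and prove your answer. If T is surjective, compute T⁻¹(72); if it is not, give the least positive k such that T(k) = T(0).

5

Recall: T is surjective if every y in the codomain equals T(x) for some x in the domain.
Since gcd(20, 100) = 20, we have 20x ≡ 0 (mod 20) for all x, so T(x) ≡ 13 (mod 20).
But 0 ≢ 13 (mod 20), so 0 ∈ ℤ_{100} has no preimage. Thus T is not surjective.
Since T is not surjective, we find the least positive k with T(k) = T(0): this means 20k ≡ 0 (mod 100), i.e. 100 ∣ 20k. Since gcd(20, 100) = 20, dividing through by 20 this holds exactly when 5 ∣ k.
The smallest positive such k is 5.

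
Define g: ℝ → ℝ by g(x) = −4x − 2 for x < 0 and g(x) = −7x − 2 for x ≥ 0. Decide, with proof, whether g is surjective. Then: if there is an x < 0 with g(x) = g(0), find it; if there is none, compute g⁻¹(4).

Both pieces are strictly decreasing (slopes −4 and −7), so each is injective on its own interval.
The left piece maps (−∞, 0) onto (−2, ∞); the right piece maps [0, ∞) onto (−∞, −2].
These images together cover ℝ, so g is surjective.
Because the two images are disjoint, no x < 0 has g(x) = g(0), so we compute g⁻¹(4): 4 lies in (−2, ∞), so solve −4x − 2 = 4: x = (4 + 2)/(−4) = −3/2.

-3/2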